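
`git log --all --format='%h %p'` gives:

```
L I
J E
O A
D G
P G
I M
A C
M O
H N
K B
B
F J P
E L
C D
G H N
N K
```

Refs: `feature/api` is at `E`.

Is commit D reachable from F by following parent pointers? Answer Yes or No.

Ancestors of F (commits reachable by following parents): {A, B, C, D, E, F, G, H, I, J, K, L, M, N, O, P}.
D is in that set, so it is an ancestor of F.

Yes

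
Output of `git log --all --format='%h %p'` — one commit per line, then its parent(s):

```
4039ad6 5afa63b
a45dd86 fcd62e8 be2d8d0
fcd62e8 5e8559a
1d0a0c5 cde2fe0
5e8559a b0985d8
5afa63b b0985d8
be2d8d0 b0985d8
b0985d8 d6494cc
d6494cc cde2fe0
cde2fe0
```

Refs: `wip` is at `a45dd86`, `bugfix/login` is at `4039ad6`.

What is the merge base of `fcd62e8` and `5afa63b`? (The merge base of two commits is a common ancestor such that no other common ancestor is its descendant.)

Ancestors of fcd62e8: {5e8559a, b0985d8, cde2fe0, d6494cc, fcd62e8}.
Ancestors of 5afa63b: {5afa63b, b0985d8, cde2fe0, d6494cc}.
Common ancestors: {b0985d8, cde2fe0, d6494cc}.
Among these, b0985d8 is not an ancestor of any other common ancestor — it is the merge base.

b0985d8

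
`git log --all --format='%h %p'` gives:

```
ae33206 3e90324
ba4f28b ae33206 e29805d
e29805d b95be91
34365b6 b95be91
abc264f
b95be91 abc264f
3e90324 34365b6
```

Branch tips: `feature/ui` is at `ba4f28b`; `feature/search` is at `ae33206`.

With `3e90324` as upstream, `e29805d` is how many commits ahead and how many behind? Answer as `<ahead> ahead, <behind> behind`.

1 ahead, 2 behind

Reachable from e29805d: {abc264f, b95be91, e29805d}.
Reachable from 3e90324: {34365b6, 3e90324, abc264f, b95be91}.
Only in e29805d's history (ahead): {e29805d} — 1.
Only in 3e90324's history (behind): {34365b6, 3e90324} — 2.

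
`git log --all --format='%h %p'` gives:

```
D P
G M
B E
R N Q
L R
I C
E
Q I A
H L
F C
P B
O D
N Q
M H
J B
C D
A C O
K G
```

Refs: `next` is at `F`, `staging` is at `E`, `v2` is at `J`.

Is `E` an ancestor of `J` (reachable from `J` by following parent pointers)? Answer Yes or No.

Yes

Ancestors of J (commits reachable by following parents): {B, E, J}.
E is in that set, so it is an ancestor of J.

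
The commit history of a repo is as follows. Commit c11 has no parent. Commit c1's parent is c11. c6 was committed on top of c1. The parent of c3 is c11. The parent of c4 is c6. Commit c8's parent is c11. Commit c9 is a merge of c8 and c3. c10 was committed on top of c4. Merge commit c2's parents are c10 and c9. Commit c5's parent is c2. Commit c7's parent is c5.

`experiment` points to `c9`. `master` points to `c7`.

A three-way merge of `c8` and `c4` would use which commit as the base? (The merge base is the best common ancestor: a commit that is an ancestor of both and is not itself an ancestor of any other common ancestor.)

c11

Ancestors of c8: {c11, c8}.
Ancestors of c4: {c1, c11, c4, c6}.
Common ancestors: {c11}.
The only common ancestor is c11, so it is the merge base.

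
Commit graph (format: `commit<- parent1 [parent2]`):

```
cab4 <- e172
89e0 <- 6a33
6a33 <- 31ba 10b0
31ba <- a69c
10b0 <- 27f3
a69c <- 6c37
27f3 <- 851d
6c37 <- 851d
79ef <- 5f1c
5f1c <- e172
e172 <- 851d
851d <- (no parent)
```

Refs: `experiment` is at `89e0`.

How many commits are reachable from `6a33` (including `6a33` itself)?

7

Walking parent pointers from 6a33: reachable set = {10b0, 27f3, 31ba, 6a33, 6c37, 851d, a69c}.
That is 7 commits.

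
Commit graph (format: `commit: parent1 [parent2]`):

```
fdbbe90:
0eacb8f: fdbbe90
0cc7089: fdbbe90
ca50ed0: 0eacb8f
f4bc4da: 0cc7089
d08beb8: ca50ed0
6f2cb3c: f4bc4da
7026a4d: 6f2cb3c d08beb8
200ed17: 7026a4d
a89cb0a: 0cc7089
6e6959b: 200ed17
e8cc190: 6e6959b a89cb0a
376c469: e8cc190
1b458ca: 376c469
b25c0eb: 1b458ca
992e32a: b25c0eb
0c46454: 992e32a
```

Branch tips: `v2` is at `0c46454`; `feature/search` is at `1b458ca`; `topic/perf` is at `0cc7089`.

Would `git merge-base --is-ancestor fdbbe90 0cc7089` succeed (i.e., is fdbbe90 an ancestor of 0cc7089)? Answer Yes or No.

Yes

Ancestors of 0cc7089 (commits reachable by following parents): {0cc7089, fdbbe90}.
fdbbe90 is in that set, so it is an ancestor of 0cc7089.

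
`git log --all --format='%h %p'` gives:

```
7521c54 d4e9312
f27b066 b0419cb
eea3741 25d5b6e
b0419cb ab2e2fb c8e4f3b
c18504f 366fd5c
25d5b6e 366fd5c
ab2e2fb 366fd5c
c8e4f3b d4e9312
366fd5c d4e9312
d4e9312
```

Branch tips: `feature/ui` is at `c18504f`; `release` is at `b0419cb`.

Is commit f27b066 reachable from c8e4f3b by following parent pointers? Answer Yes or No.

No

Ancestors of c8e4f3b: {c8e4f3b, d4e9312}.
f27b066 is not in that set, so it is not an ancestor of c8e4f3b.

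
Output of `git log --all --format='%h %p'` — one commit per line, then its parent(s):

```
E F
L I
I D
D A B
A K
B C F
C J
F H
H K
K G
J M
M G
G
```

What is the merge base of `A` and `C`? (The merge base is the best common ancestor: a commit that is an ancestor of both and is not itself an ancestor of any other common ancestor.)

Ancestors of A: {A, G, K}.
Ancestors of C: {C, G, J, M}.
Common ancestors: {G}.
The only common ancestor is G, so it is the merge base.

G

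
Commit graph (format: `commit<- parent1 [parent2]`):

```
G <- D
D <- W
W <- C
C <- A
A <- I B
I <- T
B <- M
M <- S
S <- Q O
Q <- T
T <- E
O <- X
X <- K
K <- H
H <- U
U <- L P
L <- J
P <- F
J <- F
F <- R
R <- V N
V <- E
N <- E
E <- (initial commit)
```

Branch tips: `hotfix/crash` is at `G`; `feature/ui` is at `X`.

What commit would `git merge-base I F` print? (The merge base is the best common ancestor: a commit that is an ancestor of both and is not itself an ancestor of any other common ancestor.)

Ancestors of I: {E, I, T}.
Ancestors of F: {E, F, N, R, V}.
Common ancestors: {E}.
The only common ancestor is E, so it is the merge base.

E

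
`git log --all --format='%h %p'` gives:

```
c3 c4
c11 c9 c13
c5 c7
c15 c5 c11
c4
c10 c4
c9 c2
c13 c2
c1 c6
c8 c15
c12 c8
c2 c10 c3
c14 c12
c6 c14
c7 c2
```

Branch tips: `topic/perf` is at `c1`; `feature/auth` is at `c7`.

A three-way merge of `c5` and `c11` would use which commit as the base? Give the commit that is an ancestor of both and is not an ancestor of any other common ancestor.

Ancestors of c5: {c10, c2, c3, c4, c5, c7}.
Ancestors of c11: {c10, c11, c13, c2, c3, c4, c9}.
Common ancestors: {c10, c2, c3, c4}.
Among these, c2 is not an ancestor of any other common ancestor — it is the merge base.

c2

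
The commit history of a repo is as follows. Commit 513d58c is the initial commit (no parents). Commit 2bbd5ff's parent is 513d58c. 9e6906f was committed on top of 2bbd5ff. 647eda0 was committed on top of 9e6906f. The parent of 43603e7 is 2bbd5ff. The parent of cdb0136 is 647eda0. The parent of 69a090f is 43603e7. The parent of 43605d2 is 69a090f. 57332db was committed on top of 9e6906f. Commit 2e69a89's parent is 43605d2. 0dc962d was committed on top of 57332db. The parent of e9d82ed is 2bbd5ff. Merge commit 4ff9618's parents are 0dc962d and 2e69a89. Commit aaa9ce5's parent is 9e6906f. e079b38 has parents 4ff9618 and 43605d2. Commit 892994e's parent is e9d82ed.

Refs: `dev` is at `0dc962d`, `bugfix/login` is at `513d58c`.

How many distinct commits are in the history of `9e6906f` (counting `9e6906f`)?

Walking parent pointers from 9e6906f: reachable set = {2bbd5ff, 513d58c, 9e6906f}.
That is 3 commits.

3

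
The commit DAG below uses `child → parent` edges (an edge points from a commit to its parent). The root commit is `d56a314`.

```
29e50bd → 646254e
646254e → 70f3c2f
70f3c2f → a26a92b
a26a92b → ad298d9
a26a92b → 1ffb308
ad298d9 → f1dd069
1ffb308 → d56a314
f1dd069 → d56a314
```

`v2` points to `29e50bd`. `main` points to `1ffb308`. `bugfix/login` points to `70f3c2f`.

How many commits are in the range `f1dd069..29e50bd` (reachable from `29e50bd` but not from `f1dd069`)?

6

Reachable from 29e50bd: {1ffb308, 29e50bd, 646254e, 70f3c2f, a26a92b, ad298d9, d56a314, f1dd069}.
Reachable from f1dd069: {d56a314, f1dd069}.
In 29e50bd's history but not f1dd069's: {1ffb308, 29e50bd, 646254e, 70f3c2f, a26a92b, ad298d9} — 6 commits.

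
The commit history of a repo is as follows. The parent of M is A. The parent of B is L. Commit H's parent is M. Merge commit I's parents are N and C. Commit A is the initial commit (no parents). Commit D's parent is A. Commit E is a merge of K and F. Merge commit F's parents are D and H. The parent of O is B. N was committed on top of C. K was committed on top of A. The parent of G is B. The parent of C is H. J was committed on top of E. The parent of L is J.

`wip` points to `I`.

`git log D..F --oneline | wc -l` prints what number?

Reachable from F: {A, D, F, H, M}.
Reachable from D: {A, D}.
In F's history but not D's: {F, H, M} — 3 commits.

3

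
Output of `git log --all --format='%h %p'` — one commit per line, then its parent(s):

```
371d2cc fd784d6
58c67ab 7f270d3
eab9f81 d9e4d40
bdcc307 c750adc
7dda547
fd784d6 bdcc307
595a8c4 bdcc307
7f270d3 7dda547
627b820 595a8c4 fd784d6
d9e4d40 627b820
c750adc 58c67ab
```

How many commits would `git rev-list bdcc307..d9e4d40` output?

Reachable from d9e4d40: {58c67ab, 595a8c4, 627b820, 7dda547, 7f270d3, bdcc307, c750adc, d9e4d40, fd784d6}.
Reachable from bdcc307: {58c67ab, 7dda547, 7f270d3, bdcc307, c750adc}.
In d9e4d40's history but not bdcc307's: {595a8c4, 627b820, d9e4d40, fd784d6} — 4 commits.

4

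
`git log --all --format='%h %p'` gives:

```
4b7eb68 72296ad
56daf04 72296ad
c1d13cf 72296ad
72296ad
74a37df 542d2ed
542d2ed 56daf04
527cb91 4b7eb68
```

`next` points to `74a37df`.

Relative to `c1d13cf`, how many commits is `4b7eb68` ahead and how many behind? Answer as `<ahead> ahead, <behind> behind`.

1 ahead, 1 behind

Reachable from 4b7eb68: {4b7eb68, 72296ad}.
Reachable from c1d13cf: {72296ad, c1d13cf}.
Only in 4b7eb68's history (ahead): {4b7eb68} — 1.
Only in c1d13cf's history (behind): {c1d13cf} — 1.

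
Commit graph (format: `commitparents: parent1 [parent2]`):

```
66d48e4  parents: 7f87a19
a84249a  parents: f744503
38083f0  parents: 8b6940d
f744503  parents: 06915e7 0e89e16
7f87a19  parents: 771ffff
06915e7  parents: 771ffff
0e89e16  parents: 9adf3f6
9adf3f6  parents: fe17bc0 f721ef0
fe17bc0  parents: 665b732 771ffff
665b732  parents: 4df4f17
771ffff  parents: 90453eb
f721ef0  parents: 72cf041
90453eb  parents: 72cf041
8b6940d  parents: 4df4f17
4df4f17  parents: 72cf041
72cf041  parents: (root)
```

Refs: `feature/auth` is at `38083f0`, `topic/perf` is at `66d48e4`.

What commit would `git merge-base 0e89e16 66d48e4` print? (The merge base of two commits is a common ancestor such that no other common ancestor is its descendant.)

Ancestors of 0e89e16: {0e89e16, 4df4f17, 665b732, 72cf041, 771ffff, 90453eb, 9adf3f6, f721ef0, fe17bc0}.
Ancestors of 66d48e4: {66d48e4, 72cf041, 771ffff, 7f87a19, 90453eb}.
Common ancestors: {72cf041, 771ffff, 90453eb}.
Among these, 771ffff is not an ancestor of any other common ancestor — it is the merge base.

771ffff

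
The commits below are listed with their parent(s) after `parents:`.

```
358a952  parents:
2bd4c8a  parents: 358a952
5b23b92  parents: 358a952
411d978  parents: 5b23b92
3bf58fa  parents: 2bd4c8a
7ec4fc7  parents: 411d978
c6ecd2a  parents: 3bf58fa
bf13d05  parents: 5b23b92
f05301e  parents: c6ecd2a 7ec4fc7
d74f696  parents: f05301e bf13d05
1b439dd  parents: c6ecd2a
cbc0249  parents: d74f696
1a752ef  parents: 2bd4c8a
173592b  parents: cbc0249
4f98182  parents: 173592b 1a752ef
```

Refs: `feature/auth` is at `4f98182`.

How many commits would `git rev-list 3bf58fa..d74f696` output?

7

Reachable from d74f696: {2bd4c8a, 358a952, 3bf58fa, 411d978, 5b23b92, 7ec4fc7, bf13d05, c6ecd2a, d74f696, f05301e}.
Reachable from 3bf58fa: {2bd4c8a, 358a952, 3bf58fa}.
In d74f696's history but not 3bf58fa's: {411d978, 5b23b92, 7ec4fc7, bf13d05, c6ecd2a, d74f696, f05301e} — 7 commits.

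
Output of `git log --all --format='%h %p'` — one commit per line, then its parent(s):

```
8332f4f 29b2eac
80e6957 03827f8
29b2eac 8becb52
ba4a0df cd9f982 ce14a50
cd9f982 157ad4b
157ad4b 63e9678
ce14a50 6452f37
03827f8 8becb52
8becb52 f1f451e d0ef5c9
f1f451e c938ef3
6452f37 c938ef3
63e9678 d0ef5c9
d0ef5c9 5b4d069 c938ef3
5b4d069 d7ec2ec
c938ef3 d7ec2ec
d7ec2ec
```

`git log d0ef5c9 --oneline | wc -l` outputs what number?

4

Walking parent pointers from d0ef5c9: reachable set = {5b4d069, c938ef3, d0ef5c9, d7ec2ec}.
That is 4 commits.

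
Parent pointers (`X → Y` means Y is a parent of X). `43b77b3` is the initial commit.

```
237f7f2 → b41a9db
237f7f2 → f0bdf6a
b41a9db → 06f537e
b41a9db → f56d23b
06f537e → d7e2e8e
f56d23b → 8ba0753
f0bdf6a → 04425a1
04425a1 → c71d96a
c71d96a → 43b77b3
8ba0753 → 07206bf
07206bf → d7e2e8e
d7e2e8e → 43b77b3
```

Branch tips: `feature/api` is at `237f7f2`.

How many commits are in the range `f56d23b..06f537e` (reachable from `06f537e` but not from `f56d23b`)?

Reachable from 06f537e: {06f537e, 43b77b3, d7e2e8e}.
Reachable from f56d23b: {07206bf, 43b77b3, 8ba0753, d7e2e8e, f56d23b}.
In 06f537e's history but not f56d23b's: {06f537e} — 1 commit.

1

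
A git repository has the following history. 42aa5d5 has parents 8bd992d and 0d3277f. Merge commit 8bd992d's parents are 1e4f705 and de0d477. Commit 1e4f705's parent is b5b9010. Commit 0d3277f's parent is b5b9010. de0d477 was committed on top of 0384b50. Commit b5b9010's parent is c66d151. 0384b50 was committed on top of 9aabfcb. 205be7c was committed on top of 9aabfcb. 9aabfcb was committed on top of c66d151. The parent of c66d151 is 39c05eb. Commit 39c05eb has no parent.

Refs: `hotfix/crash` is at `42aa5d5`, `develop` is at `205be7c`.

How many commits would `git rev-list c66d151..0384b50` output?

2

Reachable from 0384b50: {0384b50, 39c05eb, 9aabfcb, c66d151}.
Reachable from c66d151: {39c05eb, c66d151}.
In 0384b50's history but not c66d151's: {0384b50, 9aabfcb} — 2 commits.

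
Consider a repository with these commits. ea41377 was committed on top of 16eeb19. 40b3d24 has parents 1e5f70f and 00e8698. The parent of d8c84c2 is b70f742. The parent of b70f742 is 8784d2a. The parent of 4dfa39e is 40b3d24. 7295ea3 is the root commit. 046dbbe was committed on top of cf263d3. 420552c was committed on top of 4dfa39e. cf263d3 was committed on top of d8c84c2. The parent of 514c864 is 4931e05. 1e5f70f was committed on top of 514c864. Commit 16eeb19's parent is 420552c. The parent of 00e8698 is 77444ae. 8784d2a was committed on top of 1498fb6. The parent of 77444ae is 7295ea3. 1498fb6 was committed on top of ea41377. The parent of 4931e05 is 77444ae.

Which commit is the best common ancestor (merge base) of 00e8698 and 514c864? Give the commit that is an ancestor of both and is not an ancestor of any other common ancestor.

Ancestors of 00e8698: {00e8698, 7295ea3, 77444ae}.
Ancestors of 514c864: {4931e05, 514c864, 7295ea3, 77444ae}.
Common ancestors: {7295ea3, 77444ae}.
Among these, 77444ae is not an ancestor of any other common ancestor — it is the merge base.

77444ae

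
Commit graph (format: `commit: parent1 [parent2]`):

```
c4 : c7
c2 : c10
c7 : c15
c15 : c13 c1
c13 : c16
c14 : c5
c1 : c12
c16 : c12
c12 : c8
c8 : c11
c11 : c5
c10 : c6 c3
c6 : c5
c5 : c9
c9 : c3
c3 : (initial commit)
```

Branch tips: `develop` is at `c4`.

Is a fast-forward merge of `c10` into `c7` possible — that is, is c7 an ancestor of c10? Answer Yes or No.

No

A fast-forward from c7 to c10 is possible iff c7 is an ancestor of c10.
Ancestors of c10: {c10, c3, c5, c6, c9}.
c7 is not among them, so fast-forward is not possible.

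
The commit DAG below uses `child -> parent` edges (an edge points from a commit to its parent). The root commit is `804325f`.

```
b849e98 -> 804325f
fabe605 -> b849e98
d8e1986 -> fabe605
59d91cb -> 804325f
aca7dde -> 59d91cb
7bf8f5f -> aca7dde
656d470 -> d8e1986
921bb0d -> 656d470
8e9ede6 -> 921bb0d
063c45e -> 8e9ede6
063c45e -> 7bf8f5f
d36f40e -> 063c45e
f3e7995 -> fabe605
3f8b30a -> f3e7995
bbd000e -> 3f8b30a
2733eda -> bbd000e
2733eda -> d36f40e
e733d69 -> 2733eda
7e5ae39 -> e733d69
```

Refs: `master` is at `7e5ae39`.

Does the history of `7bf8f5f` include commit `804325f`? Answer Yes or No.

Ancestors of 7bf8f5f (commits reachable by following parents): {59d91cb, 7bf8f5f, 804325f, aca7dde}.
804325f is in that set, so it is an ancestor of 7bf8f5f.

Yes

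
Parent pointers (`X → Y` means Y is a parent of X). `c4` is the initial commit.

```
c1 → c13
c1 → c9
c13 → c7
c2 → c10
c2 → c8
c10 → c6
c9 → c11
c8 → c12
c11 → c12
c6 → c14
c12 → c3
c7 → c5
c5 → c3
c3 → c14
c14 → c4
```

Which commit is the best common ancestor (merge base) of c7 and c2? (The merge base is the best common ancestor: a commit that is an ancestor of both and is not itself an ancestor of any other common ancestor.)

c3

Ancestors of c7: {c14, c3, c4, c5, c7}.
Ancestors of c2: {c10, c12, c14, c2, c3, c4, c6, c8}.
Common ancestors: {c14, c3, c4}.
Among these, c3 is not an ancestor of any other common ancestor — it is the merge base.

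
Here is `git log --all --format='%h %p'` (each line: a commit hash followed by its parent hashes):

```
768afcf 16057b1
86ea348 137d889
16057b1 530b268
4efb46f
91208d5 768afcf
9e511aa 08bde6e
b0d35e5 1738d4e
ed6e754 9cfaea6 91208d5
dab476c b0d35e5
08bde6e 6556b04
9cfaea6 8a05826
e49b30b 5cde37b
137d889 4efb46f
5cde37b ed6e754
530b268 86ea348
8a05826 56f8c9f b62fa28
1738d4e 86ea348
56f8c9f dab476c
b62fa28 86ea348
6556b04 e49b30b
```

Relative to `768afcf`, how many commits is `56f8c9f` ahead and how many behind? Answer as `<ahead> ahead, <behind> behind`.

Reachable from 56f8c9f: {137d889, 1738d4e, 4efb46f, 56f8c9f, 86ea348, b0d35e5, dab476c}.
Reachable from 768afcf: {137d889, 16057b1, 4efb46f, 530b268, 768afcf, 86ea348}.
Only in 56f8c9f's history (ahead): {1738d4e, 56f8c9f, b0d35e5, dab476c} — 4.
Only in 768afcf's history (behind): {16057b1, 530b268, 768afcf} — 3.

4 ahead, 3 behind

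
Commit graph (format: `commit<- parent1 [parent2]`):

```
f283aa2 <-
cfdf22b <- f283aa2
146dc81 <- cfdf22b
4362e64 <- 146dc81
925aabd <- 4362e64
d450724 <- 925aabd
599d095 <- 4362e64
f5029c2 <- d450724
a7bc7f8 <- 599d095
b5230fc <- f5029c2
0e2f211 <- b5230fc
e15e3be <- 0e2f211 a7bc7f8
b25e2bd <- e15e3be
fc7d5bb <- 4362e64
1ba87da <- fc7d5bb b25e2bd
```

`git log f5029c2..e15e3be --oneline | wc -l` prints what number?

Reachable from e15e3be: {0e2f211, 146dc81, 4362e64, 599d095, 925aabd, a7bc7f8, b5230fc, cfdf22b, d450724, e15e3be, f283aa2, f5029c2}.
Reachable from f5029c2: {146dc81, 4362e64, 925aabd, cfdf22b, d450724, f283aa2, f5029c2}.
In e15e3be's history but not f5029c2's: {0e2f211, 599d095, a7bc7f8, b5230fc, e15e3be} — 5 commits.

5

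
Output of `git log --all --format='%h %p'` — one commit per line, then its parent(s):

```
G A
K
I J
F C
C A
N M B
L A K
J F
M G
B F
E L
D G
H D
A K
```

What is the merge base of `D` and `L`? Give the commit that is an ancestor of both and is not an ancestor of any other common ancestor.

A

Ancestors of D: {A, D, G, K}.
Ancestors of L: {A, K, L}.
Common ancestors: {A, K}.
Among these, A is not an ancestor of any other common ancestor — it is the merge base.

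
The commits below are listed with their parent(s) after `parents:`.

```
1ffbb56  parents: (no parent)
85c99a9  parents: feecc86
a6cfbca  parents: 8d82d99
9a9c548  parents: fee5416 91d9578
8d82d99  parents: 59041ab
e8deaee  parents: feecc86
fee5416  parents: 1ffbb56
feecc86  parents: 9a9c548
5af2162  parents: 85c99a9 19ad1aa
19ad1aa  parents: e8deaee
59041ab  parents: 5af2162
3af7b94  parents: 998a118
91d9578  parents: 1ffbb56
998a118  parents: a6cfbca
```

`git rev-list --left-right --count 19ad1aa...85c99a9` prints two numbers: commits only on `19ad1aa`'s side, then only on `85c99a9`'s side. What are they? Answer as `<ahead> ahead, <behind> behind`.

2 ahead, 1 behind

Reachable from 19ad1aa: {19ad1aa, 1ffbb56, 91d9578, 9a9c548, e8deaee, fee5416, feecc86}.
Reachable from 85c99a9: {1ffbb56, 85c99a9, 91d9578, 9a9c548, fee5416, feecc86}.
Only in 19ad1aa's history (ahead): {19ad1aa, e8deaee} — 2.
Only in 85c99a9's history (behind): {85c99a9} — 1.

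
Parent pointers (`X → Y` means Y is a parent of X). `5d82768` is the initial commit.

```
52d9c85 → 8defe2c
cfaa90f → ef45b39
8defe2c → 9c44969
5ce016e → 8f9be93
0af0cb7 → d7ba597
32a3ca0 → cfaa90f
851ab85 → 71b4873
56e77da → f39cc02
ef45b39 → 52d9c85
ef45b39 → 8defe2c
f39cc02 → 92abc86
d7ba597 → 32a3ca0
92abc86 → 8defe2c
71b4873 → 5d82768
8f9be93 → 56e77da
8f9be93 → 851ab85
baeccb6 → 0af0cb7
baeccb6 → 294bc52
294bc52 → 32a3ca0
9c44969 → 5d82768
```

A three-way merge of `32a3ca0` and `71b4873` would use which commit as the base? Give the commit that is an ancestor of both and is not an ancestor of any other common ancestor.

5d82768

Ancestors of 32a3ca0: {32a3ca0, 52d9c85, 5d82768, 8defe2c, 9c44969, cfaa90f, ef45b39}.
Ancestors of 71b4873: {5d82768, 71b4873}.
Common ancestors: {5d82768}.
The only common ancestor is 5d82768, so it is the merge base.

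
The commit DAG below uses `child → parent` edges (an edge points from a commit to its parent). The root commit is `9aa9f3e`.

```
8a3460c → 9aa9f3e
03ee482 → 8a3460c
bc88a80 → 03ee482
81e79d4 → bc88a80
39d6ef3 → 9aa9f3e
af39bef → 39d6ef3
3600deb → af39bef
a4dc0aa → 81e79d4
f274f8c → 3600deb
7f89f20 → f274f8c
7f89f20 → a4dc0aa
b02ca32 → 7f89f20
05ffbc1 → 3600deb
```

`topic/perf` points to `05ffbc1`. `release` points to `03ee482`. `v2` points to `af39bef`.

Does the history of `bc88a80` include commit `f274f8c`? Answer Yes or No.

Ancestors of bc88a80: {03ee482, 8a3460c, 9aa9f3e, bc88a80}.
f274f8c is not in that set, so it is not an ancestor of bc88a80.

No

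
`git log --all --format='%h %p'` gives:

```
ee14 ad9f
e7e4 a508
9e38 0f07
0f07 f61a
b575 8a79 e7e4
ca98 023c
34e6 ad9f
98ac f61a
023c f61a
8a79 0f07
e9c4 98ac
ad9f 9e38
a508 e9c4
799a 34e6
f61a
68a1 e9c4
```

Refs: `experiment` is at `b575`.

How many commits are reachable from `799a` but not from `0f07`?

4

Reachable from 799a: {0f07, 34e6, 799a, 9e38, ad9f, f61a}.
Reachable from 0f07: {0f07, f61a}.
In 799a's history but not 0f07's: {34e6, 799a, 9e38, ad9f} — 4 commits.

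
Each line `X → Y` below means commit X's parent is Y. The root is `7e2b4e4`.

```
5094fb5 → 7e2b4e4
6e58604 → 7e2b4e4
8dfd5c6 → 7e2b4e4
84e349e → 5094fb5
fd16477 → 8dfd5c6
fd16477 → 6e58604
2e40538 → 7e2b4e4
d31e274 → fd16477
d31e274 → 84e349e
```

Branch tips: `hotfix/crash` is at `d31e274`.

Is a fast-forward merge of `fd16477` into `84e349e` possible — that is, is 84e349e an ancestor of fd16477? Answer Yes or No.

No

A fast-forward from 84e349e to fd16477 is possible iff 84e349e is an ancestor of fd16477.
Ancestors of fd16477: {6e58604, 7e2b4e4, 8dfd5c6, fd16477}.
84e349e is not among them, so fast-forward is not possible.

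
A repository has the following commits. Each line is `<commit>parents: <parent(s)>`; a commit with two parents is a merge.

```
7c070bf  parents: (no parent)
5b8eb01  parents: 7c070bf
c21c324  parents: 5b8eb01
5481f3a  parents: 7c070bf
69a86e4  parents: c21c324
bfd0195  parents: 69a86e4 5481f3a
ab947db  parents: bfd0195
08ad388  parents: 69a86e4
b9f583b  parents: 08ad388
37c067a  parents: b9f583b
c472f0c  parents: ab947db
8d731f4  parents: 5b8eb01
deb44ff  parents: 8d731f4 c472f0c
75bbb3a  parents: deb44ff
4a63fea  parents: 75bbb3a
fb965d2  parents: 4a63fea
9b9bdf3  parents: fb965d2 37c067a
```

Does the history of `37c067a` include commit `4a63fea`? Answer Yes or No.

No

Ancestors of 37c067a: {08ad388, 37c067a, 5b8eb01, 69a86e4, 7c070bf, b9f583b, c21c324}.
4a63fea is not in that set, so it is not an ancestor of 37c067a.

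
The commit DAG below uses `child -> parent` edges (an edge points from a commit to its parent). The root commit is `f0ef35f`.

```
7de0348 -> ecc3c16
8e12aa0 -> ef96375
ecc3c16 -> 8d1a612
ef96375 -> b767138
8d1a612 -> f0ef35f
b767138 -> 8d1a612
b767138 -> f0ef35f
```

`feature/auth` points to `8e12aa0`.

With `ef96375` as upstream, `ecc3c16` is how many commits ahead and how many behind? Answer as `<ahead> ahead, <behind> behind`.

Reachable from ecc3c16: {8d1a612, ecc3c16, f0ef35f}.
Reachable from ef96375: {8d1a612, b767138, ef96375, f0ef35f}.
Only in ecc3c16's history (ahead): {ecc3c16} — 1.
Only in ef96375's history (behind): {b767138, ef96375} — 2.

1 ahead, 2 behind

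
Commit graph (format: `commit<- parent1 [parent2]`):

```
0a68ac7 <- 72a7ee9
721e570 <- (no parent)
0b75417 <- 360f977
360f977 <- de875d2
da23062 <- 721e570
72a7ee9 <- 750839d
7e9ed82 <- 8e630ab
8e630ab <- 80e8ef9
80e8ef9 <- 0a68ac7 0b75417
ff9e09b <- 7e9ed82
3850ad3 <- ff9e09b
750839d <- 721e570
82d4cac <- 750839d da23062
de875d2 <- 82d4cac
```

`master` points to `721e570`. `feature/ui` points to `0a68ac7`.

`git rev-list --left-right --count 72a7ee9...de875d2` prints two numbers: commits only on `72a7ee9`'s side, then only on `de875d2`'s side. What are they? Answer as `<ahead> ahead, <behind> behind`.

Reachable from 72a7ee9: {721e570, 72a7ee9, 750839d}.
Reachable from de875d2: {721e570, 750839d, 82d4cac, da23062, de875d2}.
Only in 72a7ee9's history (ahead): {72a7ee9} — 1.
Only in de875d2's history (behind): {82d4cac, da23062, de875d2} — 3.

1 ahead, 3 behind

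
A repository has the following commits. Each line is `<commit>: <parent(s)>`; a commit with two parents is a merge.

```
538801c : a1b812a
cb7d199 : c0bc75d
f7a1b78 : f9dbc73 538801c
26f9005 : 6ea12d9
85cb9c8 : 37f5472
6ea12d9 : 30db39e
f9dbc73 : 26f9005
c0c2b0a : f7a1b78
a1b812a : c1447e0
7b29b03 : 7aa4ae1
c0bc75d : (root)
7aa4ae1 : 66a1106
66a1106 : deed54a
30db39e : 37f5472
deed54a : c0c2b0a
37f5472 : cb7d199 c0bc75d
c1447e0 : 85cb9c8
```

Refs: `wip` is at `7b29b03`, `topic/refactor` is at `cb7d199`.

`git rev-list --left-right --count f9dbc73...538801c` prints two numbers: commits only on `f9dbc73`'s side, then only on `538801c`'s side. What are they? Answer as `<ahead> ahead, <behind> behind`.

Reachable from f9dbc73: {26f9005, 30db39e, 37f5472, 6ea12d9, c0bc75d, cb7d199, f9dbc73}.
Reachable from 538801c: {37f5472, 538801c, 85cb9c8, a1b812a, c0bc75d, c1447e0, cb7d199}.
Only in f9dbc73's history (ahead): {26f9005, 30db39e, 6ea12d9, f9dbc73} — 4.
Only in 538801c's history (behind): {538801c, 85cb9c8, a1b812a, c1447e0} — 4.

4 ahead, 4 behind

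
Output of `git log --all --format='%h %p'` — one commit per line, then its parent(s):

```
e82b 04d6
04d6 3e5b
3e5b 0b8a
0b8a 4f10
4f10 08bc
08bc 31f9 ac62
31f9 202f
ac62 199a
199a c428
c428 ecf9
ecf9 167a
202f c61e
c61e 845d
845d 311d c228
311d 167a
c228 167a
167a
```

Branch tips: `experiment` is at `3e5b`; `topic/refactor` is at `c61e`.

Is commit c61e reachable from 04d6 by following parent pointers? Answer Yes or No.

Yes

Ancestors of 04d6 (commits reachable by following parents): {04d6, 08bc, 0b8a, 167a, 199a, 202f, 311d, 31f9, 3e5b, 4f10, 845d, ac62, c228, c428, c61e, ecf9}.
c61e is in that set, so it is an ancestor of 04d6.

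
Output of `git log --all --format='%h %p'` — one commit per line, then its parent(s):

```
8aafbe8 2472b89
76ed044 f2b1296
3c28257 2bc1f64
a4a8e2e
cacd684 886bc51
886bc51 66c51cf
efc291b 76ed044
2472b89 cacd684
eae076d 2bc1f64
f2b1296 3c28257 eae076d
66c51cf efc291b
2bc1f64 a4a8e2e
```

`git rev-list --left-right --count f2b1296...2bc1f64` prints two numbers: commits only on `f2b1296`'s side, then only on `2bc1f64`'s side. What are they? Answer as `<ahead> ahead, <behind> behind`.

3 ahead, 0 behind

Reachable from f2b1296: {2bc1f64, 3c28257, a4a8e2e, eae076d, f2b1296}.
Reachable from 2bc1f64: {2bc1f64, a4a8e2e}.
Only in f2b1296's history (ahead): {3c28257, eae076d, f2b1296} — 3.
Only in 2bc1f64's history (behind): {} — 0.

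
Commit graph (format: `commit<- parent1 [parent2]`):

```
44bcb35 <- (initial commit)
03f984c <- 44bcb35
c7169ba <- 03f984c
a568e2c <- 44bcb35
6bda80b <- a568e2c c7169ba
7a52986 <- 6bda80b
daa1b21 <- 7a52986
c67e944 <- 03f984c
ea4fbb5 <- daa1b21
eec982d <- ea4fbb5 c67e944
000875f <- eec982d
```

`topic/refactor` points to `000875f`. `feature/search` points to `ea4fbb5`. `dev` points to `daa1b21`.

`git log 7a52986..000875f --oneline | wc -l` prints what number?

5

Reachable from 000875f: {000875f, 03f984c, 44bcb35, 6bda80b, 7a52986, a568e2c, c67e944, c7169ba, daa1b21, ea4fbb5, eec982d}.
Reachable from 7a52986: {03f984c, 44bcb35, 6bda80b, 7a52986, a568e2c, c7169ba}.
In 000875f's history but not 7a52986's: {000875f, c67e944, daa1b21, ea4fbb5, eec982d} — 5 commits.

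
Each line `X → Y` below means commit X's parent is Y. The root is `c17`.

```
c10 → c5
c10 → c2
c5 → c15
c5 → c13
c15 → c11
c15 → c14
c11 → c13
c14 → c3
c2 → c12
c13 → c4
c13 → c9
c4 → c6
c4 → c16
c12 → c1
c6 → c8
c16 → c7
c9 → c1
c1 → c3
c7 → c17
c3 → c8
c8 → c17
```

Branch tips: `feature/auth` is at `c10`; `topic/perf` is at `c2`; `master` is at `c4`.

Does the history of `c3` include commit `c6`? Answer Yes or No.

No

Ancestors of c3: {c17, c3, c8}.
c6 is not in that set, so it is not an ancestor of c3.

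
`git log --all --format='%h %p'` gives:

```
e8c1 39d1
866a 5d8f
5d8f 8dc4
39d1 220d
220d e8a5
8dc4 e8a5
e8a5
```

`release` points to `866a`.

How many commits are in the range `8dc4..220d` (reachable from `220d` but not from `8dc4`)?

Reachable from 220d: {220d, e8a5}.
Reachable from 8dc4: {8dc4, e8a5}.
In 220d's history but not 8dc4's: {220d} — 1 commit.

1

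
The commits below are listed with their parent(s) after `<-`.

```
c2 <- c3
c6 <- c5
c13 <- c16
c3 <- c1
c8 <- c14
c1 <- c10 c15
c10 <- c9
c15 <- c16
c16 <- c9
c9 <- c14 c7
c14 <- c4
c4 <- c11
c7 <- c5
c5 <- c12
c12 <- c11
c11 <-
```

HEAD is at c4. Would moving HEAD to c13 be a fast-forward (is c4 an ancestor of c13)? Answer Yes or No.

A fast-forward from c4 to c13 is possible iff c4 is an ancestor of c13.
Ancestors of c13: {c11, c12, c13, c14, c16, c4, c5, c7, c9}.
c4 is among them, so fast-forward is possible.

Yes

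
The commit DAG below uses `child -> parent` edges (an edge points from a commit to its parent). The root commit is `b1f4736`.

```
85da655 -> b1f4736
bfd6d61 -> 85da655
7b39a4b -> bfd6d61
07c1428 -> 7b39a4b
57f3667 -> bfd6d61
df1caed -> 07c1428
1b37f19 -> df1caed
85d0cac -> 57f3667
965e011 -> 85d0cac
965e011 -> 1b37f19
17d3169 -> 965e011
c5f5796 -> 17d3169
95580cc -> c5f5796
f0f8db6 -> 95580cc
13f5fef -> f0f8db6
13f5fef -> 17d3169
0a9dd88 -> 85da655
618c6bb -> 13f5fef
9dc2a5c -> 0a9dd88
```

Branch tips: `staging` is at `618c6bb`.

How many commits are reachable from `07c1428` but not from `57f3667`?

Reachable from 07c1428: {07c1428, 7b39a4b, 85da655, b1f4736, bfd6d61}.
Reachable from 57f3667: {57f3667, 85da655, b1f4736, bfd6d61}.
In 07c1428's history but not 57f3667's: {07c1428, 7b39a4b} — 2 commits.

2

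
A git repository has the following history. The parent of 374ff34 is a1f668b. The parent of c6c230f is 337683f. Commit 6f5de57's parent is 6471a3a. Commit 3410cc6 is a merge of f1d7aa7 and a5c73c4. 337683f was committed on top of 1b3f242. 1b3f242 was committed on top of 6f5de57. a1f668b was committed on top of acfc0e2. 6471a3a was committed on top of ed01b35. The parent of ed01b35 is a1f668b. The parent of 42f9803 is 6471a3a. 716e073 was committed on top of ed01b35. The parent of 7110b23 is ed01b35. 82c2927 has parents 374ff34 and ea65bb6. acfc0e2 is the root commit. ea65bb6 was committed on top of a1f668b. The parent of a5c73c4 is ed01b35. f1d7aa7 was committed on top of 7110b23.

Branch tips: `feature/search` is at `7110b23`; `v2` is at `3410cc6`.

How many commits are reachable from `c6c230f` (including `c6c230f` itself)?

8

Walking parent pointers from c6c230f: reachable set = {1b3f242, 337683f, 6471a3a, 6f5de57, a1f668b, acfc0e2, c6c230f, ed01b35}.
That is 8 commits.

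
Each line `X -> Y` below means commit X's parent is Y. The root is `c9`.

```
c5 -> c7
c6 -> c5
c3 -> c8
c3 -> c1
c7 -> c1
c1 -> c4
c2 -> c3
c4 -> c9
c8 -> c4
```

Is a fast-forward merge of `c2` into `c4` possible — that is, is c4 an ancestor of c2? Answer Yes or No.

A fast-forward from c4 to c2 is possible iff c4 is an ancestor of c2.
Ancestors of c2: {c1, c2, c3, c4, c8, c9}.
c4 is among them, so fast-forward is possible.

Yes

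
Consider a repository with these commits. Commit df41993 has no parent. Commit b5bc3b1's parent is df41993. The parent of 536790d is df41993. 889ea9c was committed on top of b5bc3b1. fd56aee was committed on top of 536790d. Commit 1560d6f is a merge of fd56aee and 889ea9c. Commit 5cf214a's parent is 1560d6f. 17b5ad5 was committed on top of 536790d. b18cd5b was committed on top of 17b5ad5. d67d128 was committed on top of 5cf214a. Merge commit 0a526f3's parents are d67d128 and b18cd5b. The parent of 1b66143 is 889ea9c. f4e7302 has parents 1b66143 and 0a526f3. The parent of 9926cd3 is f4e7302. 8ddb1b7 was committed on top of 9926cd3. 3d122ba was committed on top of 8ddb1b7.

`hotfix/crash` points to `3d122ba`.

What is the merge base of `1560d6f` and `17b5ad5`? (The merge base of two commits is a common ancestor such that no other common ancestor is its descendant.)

Ancestors of 1560d6f: {1560d6f, 536790d, 889ea9c, b5bc3b1, df41993, fd56aee}.
Ancestors of 17b5ad5: {17b5ad5, 536790d, df41993}.
Common ancestors: {536790d, df41993}.
Among these, 536790d is not an ancestor of any other common ancestor — it is the merge base.

536790d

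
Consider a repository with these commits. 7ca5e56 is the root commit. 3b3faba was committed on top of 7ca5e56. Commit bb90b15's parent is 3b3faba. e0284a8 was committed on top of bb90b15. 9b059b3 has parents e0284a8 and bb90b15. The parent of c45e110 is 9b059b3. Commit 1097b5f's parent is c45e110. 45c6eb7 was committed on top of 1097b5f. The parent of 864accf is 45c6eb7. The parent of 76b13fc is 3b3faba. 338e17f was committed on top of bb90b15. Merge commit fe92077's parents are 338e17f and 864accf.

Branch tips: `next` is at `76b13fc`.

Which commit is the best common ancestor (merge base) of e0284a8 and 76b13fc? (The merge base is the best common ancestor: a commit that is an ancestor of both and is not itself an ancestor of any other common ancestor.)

Ancestors of e0284a8: {3b3faba, 7ca5e56, bb90b15, e0284a8}.
Ancestors of 76b13fc: {3b3faba, 76b13fc, 7ca5e56}.
Common ancestors: {3b3faba, 7ca5e56}.
Among these, 3b3faba is not an ancestor of any other common ancestor — it is the merge base.

3b3faba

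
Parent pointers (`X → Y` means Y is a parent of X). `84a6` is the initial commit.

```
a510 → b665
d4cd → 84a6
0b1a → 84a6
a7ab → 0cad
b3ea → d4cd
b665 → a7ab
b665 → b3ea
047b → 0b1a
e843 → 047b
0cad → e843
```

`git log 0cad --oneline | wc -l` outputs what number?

Walking parent pointers from 0cad: reachable set = {047b, 0b1a, 0cad, 84a6, e843}.
That is 5 commits.

5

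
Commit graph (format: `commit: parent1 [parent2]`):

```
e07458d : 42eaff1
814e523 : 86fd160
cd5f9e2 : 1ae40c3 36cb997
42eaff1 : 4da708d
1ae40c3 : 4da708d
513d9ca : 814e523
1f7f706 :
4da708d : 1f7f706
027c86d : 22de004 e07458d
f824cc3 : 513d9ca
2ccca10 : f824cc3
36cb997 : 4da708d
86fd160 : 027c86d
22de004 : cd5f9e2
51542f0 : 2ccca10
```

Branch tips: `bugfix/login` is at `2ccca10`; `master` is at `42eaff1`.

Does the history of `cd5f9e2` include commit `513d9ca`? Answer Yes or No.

Ancestors of cd5f9e2: {1ae40c3, 1f7f706, 36cb997, 4da708d, cd5f9e2}.
513d9ca is not in that set, so it is not an ancestor of cd5f9e2.

No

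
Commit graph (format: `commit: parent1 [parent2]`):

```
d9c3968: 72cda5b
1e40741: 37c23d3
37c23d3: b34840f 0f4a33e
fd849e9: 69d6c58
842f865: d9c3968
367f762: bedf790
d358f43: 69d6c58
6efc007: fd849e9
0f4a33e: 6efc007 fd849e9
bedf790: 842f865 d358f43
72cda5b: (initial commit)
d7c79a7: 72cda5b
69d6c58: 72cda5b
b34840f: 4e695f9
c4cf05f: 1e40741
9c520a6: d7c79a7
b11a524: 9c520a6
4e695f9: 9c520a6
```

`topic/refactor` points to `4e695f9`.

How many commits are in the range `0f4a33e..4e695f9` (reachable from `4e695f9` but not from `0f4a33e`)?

3

Reachable from 4e695f9: {4e695f9, 72cda5b, 9c520a6, d7c79a7}.
Reachable from 0f4a33e: {0f4a33e, 69d6c58, 6efc007, 72cda5b, fd849e9}.
In 4e695f9's history but not 0f4a33e's: {4e695f9, 9c520a6, d7c79a7} — 3 commits.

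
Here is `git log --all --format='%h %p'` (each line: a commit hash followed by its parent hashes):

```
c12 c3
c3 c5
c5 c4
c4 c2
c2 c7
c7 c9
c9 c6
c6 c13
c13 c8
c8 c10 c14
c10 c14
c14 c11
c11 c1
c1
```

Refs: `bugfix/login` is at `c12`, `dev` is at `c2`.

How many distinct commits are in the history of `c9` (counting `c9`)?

8

Walking parent pointers from c9: reachable set = {c1, c10, c11, c13, c14, c6, c8, c9}.
That is 8 commits.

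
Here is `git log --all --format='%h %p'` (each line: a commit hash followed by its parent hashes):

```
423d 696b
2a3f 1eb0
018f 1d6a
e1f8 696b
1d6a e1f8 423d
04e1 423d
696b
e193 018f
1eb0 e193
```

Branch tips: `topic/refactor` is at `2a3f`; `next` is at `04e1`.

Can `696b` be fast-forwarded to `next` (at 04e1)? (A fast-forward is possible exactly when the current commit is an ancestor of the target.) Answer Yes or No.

Yes

A fast-forward from 696b to 04e1 is possible iff 696b is an ancestor of 04e1.
Ancestors of 04e1: {04e1, 423d, 696b}.
696b is among them, so fast-forward is possible.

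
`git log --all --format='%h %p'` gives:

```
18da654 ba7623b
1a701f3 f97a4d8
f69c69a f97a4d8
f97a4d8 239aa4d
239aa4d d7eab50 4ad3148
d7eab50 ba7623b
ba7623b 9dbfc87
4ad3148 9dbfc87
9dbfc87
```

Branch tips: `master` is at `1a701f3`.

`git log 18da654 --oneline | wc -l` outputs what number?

Walking parent pointers from 18da654: reachable set = {18da654, 9dbfc87, ba7623b}.
That is 3 commits.

3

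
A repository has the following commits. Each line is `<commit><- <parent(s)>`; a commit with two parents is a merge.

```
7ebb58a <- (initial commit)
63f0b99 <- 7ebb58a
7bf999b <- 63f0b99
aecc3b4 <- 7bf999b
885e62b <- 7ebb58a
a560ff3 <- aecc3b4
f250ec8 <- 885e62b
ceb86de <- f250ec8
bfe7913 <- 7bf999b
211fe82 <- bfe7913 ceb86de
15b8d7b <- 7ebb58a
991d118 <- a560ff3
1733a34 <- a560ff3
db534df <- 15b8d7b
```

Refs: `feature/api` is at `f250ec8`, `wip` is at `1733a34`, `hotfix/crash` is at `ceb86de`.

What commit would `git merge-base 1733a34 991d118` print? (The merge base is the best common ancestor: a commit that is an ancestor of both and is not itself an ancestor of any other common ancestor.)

a560ff3

Ancestors of 1733a34: {1733a34, 63f0b99, 7bf999b, 7ebb58a, a560ff3, aecc3b4}.
Ancestors of 991d118: {63f0b99, 7bf999b, 7ebb58a, 991d118, a560ff3, aecc3b4}.
Common ancestors: {63f0b99, 7bf999b, 7ebb58a, a560ff3, aecc3b4}.
Among these, a560ff3 is not an ancestor of any other common ancestor — it is the merge base.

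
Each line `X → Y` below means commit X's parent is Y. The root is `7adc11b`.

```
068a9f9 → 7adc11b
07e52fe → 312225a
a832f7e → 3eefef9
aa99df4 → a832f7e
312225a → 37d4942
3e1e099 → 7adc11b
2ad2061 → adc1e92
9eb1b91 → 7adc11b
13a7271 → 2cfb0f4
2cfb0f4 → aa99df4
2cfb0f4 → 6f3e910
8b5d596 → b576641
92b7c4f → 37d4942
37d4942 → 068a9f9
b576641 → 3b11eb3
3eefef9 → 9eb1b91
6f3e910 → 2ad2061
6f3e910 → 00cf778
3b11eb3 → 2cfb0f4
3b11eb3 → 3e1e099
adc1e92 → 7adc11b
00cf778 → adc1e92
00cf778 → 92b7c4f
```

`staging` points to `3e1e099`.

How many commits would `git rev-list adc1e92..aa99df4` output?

4

Reachable from aa99df4: {3eefef9, 7adc11b, 9eb1b91, a832f7e, aa99df4}.
Reachable from adc1e92: {7adc11b, adc1e92}.
In aa99df4's history but not adc1e92's: {3eefef9, 9eb1b91, a832f7e, aa99df4} — 4 commits.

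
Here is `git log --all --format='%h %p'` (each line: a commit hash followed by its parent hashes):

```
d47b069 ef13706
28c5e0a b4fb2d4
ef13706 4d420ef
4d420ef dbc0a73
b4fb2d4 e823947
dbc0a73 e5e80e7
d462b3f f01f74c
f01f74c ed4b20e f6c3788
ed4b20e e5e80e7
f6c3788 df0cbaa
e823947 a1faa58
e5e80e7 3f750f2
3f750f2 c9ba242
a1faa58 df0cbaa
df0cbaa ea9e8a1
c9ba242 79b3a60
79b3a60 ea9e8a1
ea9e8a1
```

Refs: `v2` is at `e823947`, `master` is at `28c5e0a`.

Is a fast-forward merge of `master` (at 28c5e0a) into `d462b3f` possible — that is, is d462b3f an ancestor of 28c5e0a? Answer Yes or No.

A fast-forward from d462b3f to 28c5e0a is possible iff d462b3f is an ancestor of 28c5e0a.
Ancestors of 28c5e0a: {28c5e0a, a1faa58, b4fb2d4, df0cbaa, e823947, ea9e8a1}.
d462b3f is not among them, so fast-forward is not possible.

No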